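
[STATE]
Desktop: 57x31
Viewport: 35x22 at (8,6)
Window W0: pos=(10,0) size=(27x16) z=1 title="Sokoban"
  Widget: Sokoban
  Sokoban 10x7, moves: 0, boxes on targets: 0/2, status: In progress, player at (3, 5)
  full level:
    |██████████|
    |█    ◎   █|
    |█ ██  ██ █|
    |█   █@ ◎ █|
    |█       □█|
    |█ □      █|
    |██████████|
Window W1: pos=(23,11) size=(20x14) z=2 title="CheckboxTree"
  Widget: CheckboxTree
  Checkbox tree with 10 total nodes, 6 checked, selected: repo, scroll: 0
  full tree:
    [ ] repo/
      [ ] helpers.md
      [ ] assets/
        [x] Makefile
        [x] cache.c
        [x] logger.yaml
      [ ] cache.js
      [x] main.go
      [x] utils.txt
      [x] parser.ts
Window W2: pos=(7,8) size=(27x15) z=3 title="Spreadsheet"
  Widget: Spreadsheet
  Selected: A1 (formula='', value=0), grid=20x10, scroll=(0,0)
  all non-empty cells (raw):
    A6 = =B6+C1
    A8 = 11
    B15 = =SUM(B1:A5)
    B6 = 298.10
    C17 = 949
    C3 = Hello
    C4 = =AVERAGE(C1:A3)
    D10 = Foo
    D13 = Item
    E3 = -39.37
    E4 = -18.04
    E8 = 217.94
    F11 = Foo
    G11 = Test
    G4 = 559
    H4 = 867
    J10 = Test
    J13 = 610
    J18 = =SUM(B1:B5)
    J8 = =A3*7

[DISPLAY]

  ┃█   █@ ◎ █               ┃      
  ┃█       □█               ┃      
━━━━━━━━━━━━━━━━━━━━━━━━━┓  ┃      
 Spreadsheet             ┃  ┃      
─────────────────────────┨  ┃      
A1:                      ┃━━━━━━━━┓
       A       B       C ┃ree     ┃
-------------------------┃────────┨
  1      [0]       0     ┃        ┃
  2        0       0     ┃pers.md ┃
  3        0       0Hello┃ets/    ┃
  4        0       0     ┃akefile ┃
  5        0       0     ┃ache.c  ┃
  6   298.10  298.10     ┃ogger.ya┃
  7        0       0     ┃he.js   ┃
  8       11       0     ┃n.go    ┃
━━━━━━━━━━━━━━━━━━━━━━━━━┛ls.txt  ┃
               ┃   [x] parser.ts  ┃
               ┗━━━━━━━━━━━━━━━━━━┛
                                   
                                   
                                   


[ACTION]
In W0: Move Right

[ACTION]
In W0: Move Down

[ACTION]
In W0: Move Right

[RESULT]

  ┃█   █  ◎ █               ┃      
  ┃█      @□█               ┃      
━━━━━━━━━━━━━━━━━━━━━━━━━┓  ┃      
 Spreadsheet             ┃  ┃      
─────────────────────────┨  ┃      
A1:                      ┃━━━━━━━━┓
       A       B       C ┃ree     ┃
-------------------------┃────────┨
  1      [0]       0     ┃        ┃
  2        0       0     ┃pers.md ┃
  3        0       0Hello┃ets/    ┃
  4        0       0     ┃akefile ┃
  5        0       0     ┃ache.c  ┃
  6   298.10  298.10     ┃ogger.ya┃
  7        0       0     ┃he.js   ┃
  8       11       0     ┃n.go    ┃
━━━━━━━━━━━━━━━━━━━━━━━━━┛ls.txt  ┃
               ┃   [x] parser.ts  ┃
               ┗━━━━━━━━━━━━━━━━━━┛
                                   
                                   
                                   


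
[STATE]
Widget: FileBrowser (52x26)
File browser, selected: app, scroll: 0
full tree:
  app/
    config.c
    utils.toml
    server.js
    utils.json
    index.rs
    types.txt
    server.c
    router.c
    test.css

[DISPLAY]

> [-] app/                                          
    config.c                                        
    utils.toml                                      
    server.js                                       
    utils.json                                      
    index.rs                                        
    types.txt                                       
    server.c                                        
    router.c                                        
    test.css                                        
                                                    
                                                    
                                                    
                                                    
                                                    
                                                    
                                                    
                                                    
                                                    
                                                    
                                                    
                                                    
                                                    
                                                    
                                                    
                                                    


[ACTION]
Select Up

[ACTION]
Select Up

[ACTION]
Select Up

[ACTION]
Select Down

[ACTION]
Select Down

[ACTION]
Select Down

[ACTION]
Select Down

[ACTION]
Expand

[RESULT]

  [-] app/                                          
    config.c                                        
    utils.toml                                      
    server.js                                       
  > utils.json                                      
    index.rs                                        
    types.txt                                       
    server.c                                        
    router.c                                        
    test.css                                        
                                                    
                                                    
                                                    
                                                    
                                                    
                                                    
                                                    
                                                    
                                                    
                                                    
                                                    
                                                    
                                                    
                                                    
                                                    
                                                    


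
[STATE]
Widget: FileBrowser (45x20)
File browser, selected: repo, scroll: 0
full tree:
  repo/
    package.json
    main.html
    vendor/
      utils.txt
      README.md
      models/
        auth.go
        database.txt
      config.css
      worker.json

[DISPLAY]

> [-] repo/                                  
    package.json                             
    main.html                                
    [+] vendor/                              
                                             
                                             
                                             
                                             
                                             
                                             
                                             
                                             
                                             
                                             
                                             
                                             
                                             
                                             
                                             
                                             


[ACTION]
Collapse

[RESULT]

> [+] repo/                                  
                                             
                                             
                                             
                                             
                                             
                                             
                                             
                                             
                                             
                                             
                                             
                                             
                                             
                                             
                                             
                                             
                                             
                                             
                                             


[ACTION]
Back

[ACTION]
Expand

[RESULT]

> [-] repo/                                  
    package.json                             
    main.html                                
    [+] vendor/                              
                                             
                                             
                                             
                                             
                                             
                                             
                                             
                                             
                                             
                                             
                                             
                                             
                                             
                                             
                                             
                                             


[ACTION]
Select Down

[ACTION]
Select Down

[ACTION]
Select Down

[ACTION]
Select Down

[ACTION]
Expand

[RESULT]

  [-] repo/                                  
    package.json                             
    main.html                                
  > [-] vendor/                              
      utils.txt                              
      README.md                              
      [+] models/                            
      config.css                             
      worker.json                            
                                             
                                             
                                             
                                             
                                             
                                             
                                             
                                             
                                             
                                             
                                             


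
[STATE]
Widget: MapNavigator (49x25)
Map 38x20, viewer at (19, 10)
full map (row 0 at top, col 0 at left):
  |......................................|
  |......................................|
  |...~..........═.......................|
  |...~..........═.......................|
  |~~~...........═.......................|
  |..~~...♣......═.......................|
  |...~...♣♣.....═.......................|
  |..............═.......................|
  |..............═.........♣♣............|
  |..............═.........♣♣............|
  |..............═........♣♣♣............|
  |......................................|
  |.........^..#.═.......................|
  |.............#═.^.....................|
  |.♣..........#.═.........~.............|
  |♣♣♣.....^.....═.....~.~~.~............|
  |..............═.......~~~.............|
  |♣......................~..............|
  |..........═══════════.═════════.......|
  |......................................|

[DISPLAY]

                                                 
                                                 
     ......................................      
     ......................................      
     ...~..........═.......................      
     ...~..........═.......................      
     ~~~...........═.......................      
     ..~~...♣......═.......................      
     ...~...♣♣.....═.......................      
     ..............═.......................      
     ..............═.........♣♣............      
     ..............═.........♣♣............      
     ..............═....@...♣♣♣............      
     ......................................      
     .........^..#.═.......................      
     .............#═.^.....................      
     .♣..........#.═.........~.............      
     ♣♣♣.....^.....═.....~.~~.~............      
     ..............═.......~~~.............      
     ♣......................~..............      
     ..........═══════════.═════════.......      
     ......................................      
                                                 
                                                 
                                                 


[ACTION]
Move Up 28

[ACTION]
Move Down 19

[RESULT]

     ..............═.......................      
     ..............═.........♣♣............      
     ..............═.........♣♣............      
     ..............═........♣♣♣............      
     ......................................      
     .........^..#.═.......................      
     .............#═.^.....................      
     .♣..........#.═.........~.............      
     ♣♣♣.....^.....═.....~.~~.~............      
     ..............═.......~~~.............      
     ♣......................~..............      
     ..........═══════════.═════════.......      
     ...................@..................      
                                                 
                                                 
                                                 
                                                 
                                                 
                                                 
                                                 
                                                 
                                                 
                                                 
                                                 
                                                 


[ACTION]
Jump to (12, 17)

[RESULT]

            ..~~...♣......═......................
            ...~...♣♣.....═......................
            ..............═......................
            ..............═.........♣♣...........
            ..............═.........♣♣...........
            ..............═........♣♣♣...........
            .....................................
            .........^..#.═......................
            .............#═.^....................
            .♣..........#.═.........~............
            ♣♣♣.....^.....═.....~.~~.~...........
            ..............═.......~~~............
            ♣...........@..........~.............
            ..........═══════════.═════════......
            .....................................
                                                 
                                                 
                                                 
                                                 
                                                 
                                                 
                                                 
                                                 
                                                 
                                                 


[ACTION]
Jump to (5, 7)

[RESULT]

                                                 
                                                 
                                                 
                                                 
                                                 
                   ..............................
                   ..............................
                   ...~..........═...............
                   ...~..........═...............
                   ~~~...........═...............
                   ..~~...♣......═...............
                   ...~...♣♣.....═...............
                   .....@........═...............
                   ..............═.........♣♣....
                   ..............═.........♣♣....
                   ..............═........♣♣♣....
                   ..............................
                   .........^..#.═...............
                   .............#═.^.............
                   .♣..........#.═.........~.....
                   ♣♣♣.....^.....═.....~.~~.~....
                   ..............═.......~~~.....
                   ♣......................~......
                   ..........═══════════.════════
                   ..............................


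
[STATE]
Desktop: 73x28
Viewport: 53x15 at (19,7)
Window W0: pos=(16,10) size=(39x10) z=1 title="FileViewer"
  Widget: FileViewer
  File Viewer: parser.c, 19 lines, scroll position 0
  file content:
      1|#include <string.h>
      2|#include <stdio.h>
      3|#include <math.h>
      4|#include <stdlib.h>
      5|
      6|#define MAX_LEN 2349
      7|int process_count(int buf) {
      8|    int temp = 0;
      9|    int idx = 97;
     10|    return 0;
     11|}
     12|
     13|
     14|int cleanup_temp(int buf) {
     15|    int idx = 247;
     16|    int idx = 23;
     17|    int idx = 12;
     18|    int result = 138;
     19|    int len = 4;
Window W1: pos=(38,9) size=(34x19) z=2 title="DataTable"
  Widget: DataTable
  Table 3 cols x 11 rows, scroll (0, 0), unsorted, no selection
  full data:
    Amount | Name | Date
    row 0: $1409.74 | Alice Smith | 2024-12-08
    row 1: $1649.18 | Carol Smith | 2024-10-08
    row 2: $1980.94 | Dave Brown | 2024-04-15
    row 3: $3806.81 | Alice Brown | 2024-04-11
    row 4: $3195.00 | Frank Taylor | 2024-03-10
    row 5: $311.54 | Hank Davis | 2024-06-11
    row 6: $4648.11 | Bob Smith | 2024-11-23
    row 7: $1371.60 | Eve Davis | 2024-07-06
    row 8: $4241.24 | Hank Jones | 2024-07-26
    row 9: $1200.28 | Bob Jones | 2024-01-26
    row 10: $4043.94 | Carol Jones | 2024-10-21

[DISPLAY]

                                                     
                                                     
                   ┏━━━━━━━━━━━━━━━━━━━━━━━━━━━━━━━━┓
━━━━━━━━━━━━━━━━━━━┃ DataTable                      ┃
ileViewer          ┠────────────────────────────────┨
───────────────────┃Amount  │Name        │Date      ┃
nclude <string.h>  ┃────────┼────────────┼──────────┃
nclude <stdio.h>   ┃$1409.74│Alice Smith │2024-12-08┃
nclude <math.h>    ┃$1649.18│Carol Smith │2024-10-08┃
nclude <stdlib.h>  ┃$1980.94│Dave Brown  │2024-04-15┃
                   ┃$3806.81│Alice Brown │2024-04-11┃
efine MAX_LEN 2349 ┃$3195.00│Frank Taylor│2024-03-10┃
━━━━━━━━━━━━━━━━━━━┃$311.54 │Hank Davis  │2024-06-11┃
                   ┃$4648.11│Bob Smith   │2024-11-23┃
                   ┃$1371.60│Eve Davis   │2024-07-06┃


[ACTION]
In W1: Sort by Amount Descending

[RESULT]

                                                     
                                                     
                   ┏━━━━━━━━━━━━━━━━━━━━━━━━━━━━━━━━┓
━━━━━━━━━━━━━━━━━━━┃ DataTable                      ┃
ileViewer          ┠────────────────────────────────┨
───────────────────┃Amount ▼│Name        │Date      ┃
nclude <string.h>  ┃────────┼────────────┼──────────┃
nclude <stdio.h>   ┃$4648.11│Bob Smith   │2024-11-23┃
nclude <math.h>    ┃$4241.24│Hank Jones  │2024-07-26┃
nclude <stdlib.h>  ┃$4043.94│Carol Jones │2024-10-21┃
                   ┃$3806.81│Alice Brown │2024-04-11┃
efine MAX_LEN 2349 ┃$3195.00│Frank Taylor│2024-03-10┃
━━━━━━━━━━━━━━━━━━━┃$1980.94│Dave Brown  │2024-04-15┃
                   ┃$1649.18│Carol Smith │2024-10-08┃
                   ┃$1409.74│Alice Smith │2024-12-08┃


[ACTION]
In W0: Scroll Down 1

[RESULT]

                                                     
                                                     
                   ┏━━━━━━━━━━━━━━━━━━━━━━━━━━━━━━━━┓
━━━━━━━━━━━━━━━━━━━┃ DataTable                      ┃
ileViewer          ┠────────────────────────────────┨
───────────────────┃Amount ▼│Name        │Date      ┃
nclude <stdio.h>   ┃────────┼────────────┼──────────┃
nclude <math.h>    ┃$4648.11│Bob Smith   │2024-11-23┃
nclude <stdlib.h>  ┃$4241.24│Hank Jones  │2024-07-26┃
                   ┃$4043.94│Carol Jones │2024-10-21┃
efine MAX_LEN 2349 ┃$3806.81│Alice Brown │2024-04-11┃
t process_count(int┃$3195.00│Frank Taylor│2024-03-10┃
━━━━━━━━━━━━━━━━━━━┃$1980.94│Dave Brown  │2024-04-15┃
                   ┃$1649.18│Carol Smith │2024-10-08┃
                   ┃$1409.74│Alice Smith │2024-12-08┃


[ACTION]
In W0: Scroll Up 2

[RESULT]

                                                     
                                                     
                   ┏━━━━━━━━━━━━━━━━━━━━━━━━━━━━━━━━┓
━━━━━━━━━━━━━━━━━━━┃ DataTable                      ┃
ileViewer          ┠────────────────────────────────┨
───────────────────┃Amount ▼│Name        │Date      ┃
nclude <string.h>  ┃────────┼────────────┼──────────┃
nclude <stdio.h>   ┃$4648.11│Bob Smith   │2024-11-23┃
nclude <math.h>    ┃$4241.24│Hank Jones  │2024-07-26┃
nclude <stdlib.h>  ┃$4043.94│Carol Jones │2024-10-21┃
                   ┃$3806.81│Alice Brown │2024-04-11┃
efine MAX_LEN 2349 ┃$3195.00│Frank Taylor│2024-03-10┃
━━━━━━━━━━━━━━━━━━━┃$1980.94│Dave Brown  │2024-04-15┃
                   ┃$1649.18│Carol Smith │2024-10-08┃
                   ┃$1409.74│Alice Smith │2024-12-08┃


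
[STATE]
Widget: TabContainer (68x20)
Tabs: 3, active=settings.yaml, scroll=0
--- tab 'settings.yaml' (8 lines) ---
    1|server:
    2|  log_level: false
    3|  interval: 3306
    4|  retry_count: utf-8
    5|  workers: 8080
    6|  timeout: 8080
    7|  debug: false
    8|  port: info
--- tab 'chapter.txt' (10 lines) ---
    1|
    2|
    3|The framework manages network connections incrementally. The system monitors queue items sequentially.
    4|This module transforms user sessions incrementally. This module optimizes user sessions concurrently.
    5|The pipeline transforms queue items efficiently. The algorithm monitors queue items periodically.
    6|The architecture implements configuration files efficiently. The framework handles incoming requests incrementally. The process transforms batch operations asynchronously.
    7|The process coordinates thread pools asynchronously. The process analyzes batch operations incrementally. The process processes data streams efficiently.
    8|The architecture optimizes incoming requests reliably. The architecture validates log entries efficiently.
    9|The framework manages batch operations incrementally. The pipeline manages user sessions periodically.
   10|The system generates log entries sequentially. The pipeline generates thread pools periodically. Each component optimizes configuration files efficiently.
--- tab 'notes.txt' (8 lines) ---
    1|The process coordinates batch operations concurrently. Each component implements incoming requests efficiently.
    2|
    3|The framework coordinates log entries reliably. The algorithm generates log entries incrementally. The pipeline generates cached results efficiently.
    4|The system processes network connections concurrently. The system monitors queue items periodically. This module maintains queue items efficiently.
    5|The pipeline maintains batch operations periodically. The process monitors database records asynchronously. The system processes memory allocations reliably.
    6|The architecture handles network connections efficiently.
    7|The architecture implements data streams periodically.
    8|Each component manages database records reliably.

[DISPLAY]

[settings.yaml]│ chapter.txt │ notes.txt                            
────────────────────────────────────────────────────────────────────
server:                                                             
  log_level: false                                                  
  interval: 3306                                                    
  retry_count: utf-8                                                
  workers: 8080                                                     
  timeout: 8080                                                     
  debug: false                                                      
  port: info                                                        
                                                                    
                                                                    
                                                                    
                                                                    
                                                                    
                                                                    
                                                                    
                                                                    
                                                                    
                                                                    


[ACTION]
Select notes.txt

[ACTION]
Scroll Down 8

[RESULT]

 settings.yaml │ chapter.txt │[notes.txt]                           
────────────────────────────────────────────────────────────────────
Each component manages database records reliably.                   
                                                                    
                                                                    
                                                                    
                                                                    
                                                                    
                                                                    
                                                                    
                                                                    
                                                                    
                                                                    
                                                                    
                                                                    
                                                                    
                                                                    
                                                                    
                                                                    
                                                                    


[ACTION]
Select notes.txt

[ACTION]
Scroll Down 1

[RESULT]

 settings.yaml │ chapter.txt │[notes.txt]                           
────────────────────────────────────────────────────────────────────
                                                                    
The framework coordinates log entries reliably. The algorithm genera
The system processes network connections concurrently. The system mo
The pipeline maintains batch operations periodically. The process mo
The architecture handles network connections efficiently.           
The architecture implements data streams periodically.              
Each component manages database records reliably.                   
                                                                    
                                                                    
                                                                    
                                                                    
                                                                    
                                                                    
                                                                    
                                                                    
                                                                    
                                                                    
                                                                    


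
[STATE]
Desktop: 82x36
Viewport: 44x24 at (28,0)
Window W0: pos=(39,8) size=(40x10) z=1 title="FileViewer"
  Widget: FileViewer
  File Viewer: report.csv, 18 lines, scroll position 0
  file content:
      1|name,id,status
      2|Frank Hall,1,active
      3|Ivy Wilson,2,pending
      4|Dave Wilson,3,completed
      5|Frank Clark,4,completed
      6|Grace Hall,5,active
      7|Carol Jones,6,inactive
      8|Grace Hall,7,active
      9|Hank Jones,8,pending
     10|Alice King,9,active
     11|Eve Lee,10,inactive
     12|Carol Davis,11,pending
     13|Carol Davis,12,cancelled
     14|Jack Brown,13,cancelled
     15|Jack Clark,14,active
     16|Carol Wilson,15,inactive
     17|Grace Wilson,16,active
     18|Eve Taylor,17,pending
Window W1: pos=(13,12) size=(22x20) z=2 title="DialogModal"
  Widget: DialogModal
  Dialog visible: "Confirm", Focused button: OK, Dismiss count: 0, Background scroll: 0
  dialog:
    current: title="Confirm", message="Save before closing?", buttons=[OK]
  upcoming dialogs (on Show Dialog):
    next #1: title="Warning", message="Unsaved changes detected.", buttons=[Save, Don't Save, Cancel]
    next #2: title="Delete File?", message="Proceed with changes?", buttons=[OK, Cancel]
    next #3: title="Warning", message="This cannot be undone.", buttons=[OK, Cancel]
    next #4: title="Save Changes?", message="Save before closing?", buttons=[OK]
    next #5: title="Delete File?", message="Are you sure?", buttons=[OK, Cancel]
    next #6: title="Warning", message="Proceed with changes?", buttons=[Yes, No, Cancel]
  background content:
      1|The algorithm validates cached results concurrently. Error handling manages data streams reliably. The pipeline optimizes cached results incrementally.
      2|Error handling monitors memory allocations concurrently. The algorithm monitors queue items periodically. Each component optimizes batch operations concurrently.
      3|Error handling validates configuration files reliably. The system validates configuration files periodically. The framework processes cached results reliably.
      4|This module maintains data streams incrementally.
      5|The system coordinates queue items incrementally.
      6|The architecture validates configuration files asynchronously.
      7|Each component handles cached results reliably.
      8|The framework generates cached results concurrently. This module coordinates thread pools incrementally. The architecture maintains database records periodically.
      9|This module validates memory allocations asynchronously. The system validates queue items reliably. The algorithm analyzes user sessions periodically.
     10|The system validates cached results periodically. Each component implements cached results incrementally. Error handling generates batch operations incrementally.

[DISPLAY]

                                            
                                            
                                            
                                            
                                            
                                            
                                            
                                            
           ┏━━━━━━━━━━━━━━━━━━━━━━━━━━━━━━━━
           ┃ FileViewer                     
           ┠────────────────────────────────
           ┃name,id,status                  
━━━━━━┓    ┃Frank Hall,1,active             
      ┃    ┃Ivy Wilson,2,pending            
──────┨    ┃Dave Wilson,3,completed         
valida┃    ┃Frank Clark,4,completed         
 monit┃    ┃Grace Hall,5,active             
 valid┃    ┗━━━━━━━━━━━━━━━━━━━━━━━━━━━━━━━━
intain┃                                     
rdinat┃                                     
───┐al┃                                     
   │dl┃                                     
 cl│ra┃                                     
   │te┃                                     


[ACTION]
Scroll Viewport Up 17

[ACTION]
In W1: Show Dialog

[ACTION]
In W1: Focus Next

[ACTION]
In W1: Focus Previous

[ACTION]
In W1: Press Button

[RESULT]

                                            
                                            
                                            
                                            
                                            
                                            
                                            
                                            
           ┏━━━━━━━━━━━━━━━━━━━━━━━━━━━━━━━━
           ┃ FileViewer                     
           ┠────────────────────────────────
           ┃name,id,status                  
━━━━━━┓    ┃Frank Hall,1,active             
      ┃    ┃Ivy Wilson,2,pending            
──────┨    ┃Dave Wilson,3,completed         
valida┃    ┃Frank Clark,4,completed         
 monit┃    ┃Grace Hall,5,active             
 valid┃    ┗━━━━━━━━━━━━━━━━━━━━━━━━━━━━━━━━
intain┃                                     
rdinat┃                                     
re val┃                                     
 handl┃                                     
genera┃                                     
lidate┃                                     


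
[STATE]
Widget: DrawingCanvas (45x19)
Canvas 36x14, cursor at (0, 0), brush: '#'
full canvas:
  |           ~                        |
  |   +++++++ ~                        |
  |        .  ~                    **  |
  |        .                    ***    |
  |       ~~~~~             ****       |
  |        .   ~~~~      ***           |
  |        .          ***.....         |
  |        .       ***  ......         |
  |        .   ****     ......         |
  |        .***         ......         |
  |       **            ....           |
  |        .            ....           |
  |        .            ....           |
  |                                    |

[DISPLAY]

+          ~                                 
   +++++++ ~                                 
        .  ~                    **           
        .                    ***             
       ~~~~~             ****                
        .   ~~~~      ***                    
        .          ***.....                  
        .       ***  ......                  
        .   ****     ......                  
        .***         ......                  
       **            ....                    
        .            ....                    
        .            ....                    
                                             
                                             
                                             
                                             
                                             
                                             


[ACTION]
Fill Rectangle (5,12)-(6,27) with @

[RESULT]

+          ~                                 
   +++++++ ~                                 
        .  ~                    **           
        .                    ***             
       ~~~~~             ****                
        .   @@@@@@@@@@@@@@@@                 
        .   @@@@@@@@@@@@@@@@                 
        .       ***  ......                  
        .   ****     ......                  
        .***         ......                  
       **            ....                    
        .            ....                    
        .            ....                    
                                             
                                             
                                             
                                             
                                             
                                             


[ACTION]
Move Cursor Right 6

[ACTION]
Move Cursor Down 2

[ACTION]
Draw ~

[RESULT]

           ~                                 
   +++++++ ~                                 
      ~ .  ~                    **           
        .                    ***             
       ~~~~~             ****                
        .   @@@@@@@@@@@@@@@@                 
        .   @@@@@@@@@@@@@@@@                 
        .       ***  ......                  
        .   ****     ......                  
        .***         ......                  
       **            ....                    
        .            ....                    
        .            ....                    
                                             
                                             
                                             
                                             
                                             
                                             


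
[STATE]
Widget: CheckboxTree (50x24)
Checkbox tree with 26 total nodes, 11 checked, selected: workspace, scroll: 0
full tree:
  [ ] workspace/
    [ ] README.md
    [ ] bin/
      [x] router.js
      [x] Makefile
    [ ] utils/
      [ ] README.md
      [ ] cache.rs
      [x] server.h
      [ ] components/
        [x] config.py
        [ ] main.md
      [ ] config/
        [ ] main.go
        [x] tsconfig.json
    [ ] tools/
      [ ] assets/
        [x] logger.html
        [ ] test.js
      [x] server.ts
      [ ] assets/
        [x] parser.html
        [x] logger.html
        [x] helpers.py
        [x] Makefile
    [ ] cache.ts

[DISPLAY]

>[-] workspace/                                   
   [ ] README.md                                  
   [x] bin/                                       
     [x] router.js                                
     [x] Makefile                                 
   [-] utils/                                     
     [ ] README.md                                
     [ ] cache.rs                                 
     [x] server.h                                 
     [-] components/                              
       [x] config.py                              
       [ ] main.md                                
     [-] config/                                  
       [ ] main.go                                
       [x] tsconfig.json                          
   [-] tools/                                     
     [-] assets/                                  
       [x] logger.html                            
       [ ] test.js                                
     [x] server.ts                                
     [x] assets/                                  
       [x] parser.html                            
       [x] logger.html                            
       [x] helpers.py                             


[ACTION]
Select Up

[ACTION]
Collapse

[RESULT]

>[-] workspace/                                   
                                                  
                                                  
                                                  
                                                  
                                                  
                                                  
                                                  
                                                  
                                                  
                                                  
                                                  
                                                  
                                                  
                                                  
                                                  
                                                  
                                                  
                                                  
                                                  
                                                  
                                                  
                                                  
                                                  


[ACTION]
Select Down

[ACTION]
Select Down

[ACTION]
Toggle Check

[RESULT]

>[x] workspace/                                   
                                                  
                                                  
                                                  
                                                  
                                                  
                                                  
                                                  
                                                  
                                                  
                                                  
                                                  
                                                  
                                                  
                                                  
                                                  
                                                  
                                                  
                                                  
                                                  
                                                  
                                                  
                                                  
                                                  
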